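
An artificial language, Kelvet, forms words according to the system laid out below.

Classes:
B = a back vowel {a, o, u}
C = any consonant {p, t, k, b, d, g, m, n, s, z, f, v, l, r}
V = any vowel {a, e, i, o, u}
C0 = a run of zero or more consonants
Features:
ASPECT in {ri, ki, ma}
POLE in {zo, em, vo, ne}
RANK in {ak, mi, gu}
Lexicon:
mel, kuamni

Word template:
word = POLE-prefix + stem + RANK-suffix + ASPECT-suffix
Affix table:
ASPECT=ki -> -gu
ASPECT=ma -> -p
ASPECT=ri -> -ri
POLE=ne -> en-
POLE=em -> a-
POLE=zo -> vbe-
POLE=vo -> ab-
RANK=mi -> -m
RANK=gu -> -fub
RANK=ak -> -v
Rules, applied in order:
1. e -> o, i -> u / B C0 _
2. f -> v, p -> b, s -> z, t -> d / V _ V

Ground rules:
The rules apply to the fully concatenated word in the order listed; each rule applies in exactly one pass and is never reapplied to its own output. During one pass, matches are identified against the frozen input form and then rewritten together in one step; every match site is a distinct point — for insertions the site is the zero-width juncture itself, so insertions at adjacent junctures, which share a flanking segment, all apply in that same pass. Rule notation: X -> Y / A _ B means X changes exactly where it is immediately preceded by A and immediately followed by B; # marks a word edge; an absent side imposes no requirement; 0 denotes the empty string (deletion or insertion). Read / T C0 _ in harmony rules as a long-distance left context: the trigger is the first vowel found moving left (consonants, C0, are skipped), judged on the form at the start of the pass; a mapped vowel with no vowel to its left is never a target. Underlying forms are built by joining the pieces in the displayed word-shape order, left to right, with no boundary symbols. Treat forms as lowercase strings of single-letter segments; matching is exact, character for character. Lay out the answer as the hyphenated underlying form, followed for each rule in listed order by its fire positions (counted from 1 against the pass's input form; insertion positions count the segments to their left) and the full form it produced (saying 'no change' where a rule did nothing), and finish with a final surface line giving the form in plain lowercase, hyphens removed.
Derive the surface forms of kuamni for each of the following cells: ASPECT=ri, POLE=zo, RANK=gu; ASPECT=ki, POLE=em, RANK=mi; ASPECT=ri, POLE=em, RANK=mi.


cell ASPECT=ri, POLE=zo, RANK=gu:
underlying: vbe-kuamni-fub-ri
1. e -> o, i -> u / B C0 _: fires at position(s) 9, 14: vbekuamnufubru
2. f -> v, p -> b, s -> z, t -> d / V _ V: fires at position(s) 10: vbekuamnuvubru
surface: vbekuamnuvubru

cell ASPECT=ki, POLE=em, RANK=mi:
underlying: a-kuamni-m-gu
1. e -> o, i -> u / B C0 _: fires at position(s) 7: akuamnumgu
2. f -> v, p -> b, s -> z, t -> d / V _ V: no change
surface: akuamnumgu

cell ASPECT=ri, POLE=em, RANK=mi:
underlying: a-kuamni-m-ri
1. e -> o, i -> u / B C0 _: fires at position(s) 7: akuamnumri
2. f -> v, p -> b, s -> z, t -> d / V _ V: no change
surface: akuamnumri


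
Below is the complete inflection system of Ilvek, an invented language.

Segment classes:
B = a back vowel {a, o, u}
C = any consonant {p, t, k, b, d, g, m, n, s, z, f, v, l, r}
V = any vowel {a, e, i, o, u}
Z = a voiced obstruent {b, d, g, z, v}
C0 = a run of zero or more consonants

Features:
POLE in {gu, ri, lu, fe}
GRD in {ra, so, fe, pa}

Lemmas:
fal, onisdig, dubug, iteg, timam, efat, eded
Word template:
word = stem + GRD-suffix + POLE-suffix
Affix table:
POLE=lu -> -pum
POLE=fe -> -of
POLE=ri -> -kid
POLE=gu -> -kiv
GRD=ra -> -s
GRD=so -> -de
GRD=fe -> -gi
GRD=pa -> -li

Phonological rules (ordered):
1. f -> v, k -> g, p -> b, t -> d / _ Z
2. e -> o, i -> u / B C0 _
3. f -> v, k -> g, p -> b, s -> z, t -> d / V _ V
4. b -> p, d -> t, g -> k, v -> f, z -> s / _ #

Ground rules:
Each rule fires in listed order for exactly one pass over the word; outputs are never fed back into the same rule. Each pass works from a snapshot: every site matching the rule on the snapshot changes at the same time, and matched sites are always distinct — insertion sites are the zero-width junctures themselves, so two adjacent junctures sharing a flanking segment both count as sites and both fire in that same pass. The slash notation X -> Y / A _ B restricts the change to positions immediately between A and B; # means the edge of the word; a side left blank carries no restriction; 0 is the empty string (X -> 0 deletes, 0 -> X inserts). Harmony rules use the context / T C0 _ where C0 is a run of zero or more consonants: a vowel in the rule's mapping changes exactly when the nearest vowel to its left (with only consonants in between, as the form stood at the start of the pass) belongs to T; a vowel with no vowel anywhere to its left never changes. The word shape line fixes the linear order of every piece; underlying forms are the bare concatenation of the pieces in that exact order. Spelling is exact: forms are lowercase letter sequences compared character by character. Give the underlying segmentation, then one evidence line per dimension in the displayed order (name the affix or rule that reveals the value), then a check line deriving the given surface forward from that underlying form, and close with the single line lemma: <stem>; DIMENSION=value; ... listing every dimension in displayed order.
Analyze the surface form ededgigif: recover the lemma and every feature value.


underlying: eded-gi-kiv
POLE=gu - signalled by the affix -kiv
GRD=fe - signalled by the affix -gi
check: ededgikiv -> ededgikiv -> ededgikiv -> ededgigiv -> ededgigif
lemma: eded; POLE=gu; GRD=fe


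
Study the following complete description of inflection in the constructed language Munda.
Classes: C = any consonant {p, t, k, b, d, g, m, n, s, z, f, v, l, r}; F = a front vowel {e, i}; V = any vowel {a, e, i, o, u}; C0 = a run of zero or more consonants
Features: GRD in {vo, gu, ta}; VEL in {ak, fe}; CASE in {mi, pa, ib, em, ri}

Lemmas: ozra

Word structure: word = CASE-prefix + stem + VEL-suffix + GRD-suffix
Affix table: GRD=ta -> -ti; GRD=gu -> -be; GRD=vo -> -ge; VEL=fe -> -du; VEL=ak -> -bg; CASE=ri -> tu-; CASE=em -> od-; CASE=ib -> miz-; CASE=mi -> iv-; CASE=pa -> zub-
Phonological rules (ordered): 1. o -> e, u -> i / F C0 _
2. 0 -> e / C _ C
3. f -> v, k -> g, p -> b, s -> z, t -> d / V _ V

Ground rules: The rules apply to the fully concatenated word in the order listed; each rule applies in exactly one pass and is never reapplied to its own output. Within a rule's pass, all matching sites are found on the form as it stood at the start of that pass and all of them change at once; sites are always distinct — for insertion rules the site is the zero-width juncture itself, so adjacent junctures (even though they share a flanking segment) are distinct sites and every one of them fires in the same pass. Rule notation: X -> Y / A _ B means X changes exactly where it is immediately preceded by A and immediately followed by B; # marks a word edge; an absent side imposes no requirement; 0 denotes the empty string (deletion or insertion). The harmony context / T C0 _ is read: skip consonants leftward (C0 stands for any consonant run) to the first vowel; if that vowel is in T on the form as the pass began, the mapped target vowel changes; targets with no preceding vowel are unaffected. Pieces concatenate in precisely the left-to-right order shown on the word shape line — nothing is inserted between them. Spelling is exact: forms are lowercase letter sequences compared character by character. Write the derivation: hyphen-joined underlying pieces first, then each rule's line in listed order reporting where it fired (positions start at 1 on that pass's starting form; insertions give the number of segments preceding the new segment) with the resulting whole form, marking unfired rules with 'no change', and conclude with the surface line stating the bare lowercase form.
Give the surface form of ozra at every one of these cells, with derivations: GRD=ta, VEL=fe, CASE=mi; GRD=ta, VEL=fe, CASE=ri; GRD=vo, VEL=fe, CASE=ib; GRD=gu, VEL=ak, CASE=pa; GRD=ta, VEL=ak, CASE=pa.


cell GRD=ta, VEL=fe, CASE=mi:
underlying: iv-ozra-du-ti
1. o -> e, u -> i / F C0 _: fires at position(s) 3: ivezraduti
2. 0 -> e / C _ C: inserts after position(s) 4: ivezeraduti
3. f -> v, k -> g, p -> b, s -> z, t -> d / V _ V: fires at position(s) 10: ivezeradudi
surface: ivezeradudi

cell GRD=ta, VEL=fe, CASE=ri:
underlying: tu-ozra-du-ti
1. o -> e, u -> i / F C0 _: no change
2. 0 -> e / C _ C: inserts after position(s) 4: tuozeraduti
3. f -> v, k -> g, p -> b, s -> z, t -> d / V _ V: fires at position(s) 10: tuozeradudi
surface: tuozeradudi

cell GRD=vo, VEL=fe, CASE=ib:
underlying: miz-ozra-du-ge
1. o -> e, u -> i / F C0 _: fires at position(s) 4: mizezraduge
2. 0 -> e / C _ C: inserts after position(s) 5: mizezeraduge
3. f -> v, k -> g, p -> b, s -> z, t -> d / V _ V: no change
surface: mizezeraduge

cell GRD=gu, VEL=ak, CASE=pa:
underlying: zub-ozra-bg-be
1. o -> e, u -> i / F C0 _: no change
2. 0 -> e / C _ C: inserts after position(s) 5, 8, 9: zubozerabegebe
3. f -> v, k -> g, p -> b, s -> z, t -> d / V _ V: no change
surface: zubozerabegebe

cell GRD=ta, VEL=ak, CASE=pa:
underlying: zub-ozra-bg-ti
1. o -> e, u -> i / F C0 _: no change
2. 0 -> e / C _ C: inserts after position(s) 5, 8, 9: zubozerabegeti
3. f -> v, k -> g, p -> b, s -> z, t -> d / V _ V: fires at position(s) 13: zubozerabegedi
surface: zubozerabegedi


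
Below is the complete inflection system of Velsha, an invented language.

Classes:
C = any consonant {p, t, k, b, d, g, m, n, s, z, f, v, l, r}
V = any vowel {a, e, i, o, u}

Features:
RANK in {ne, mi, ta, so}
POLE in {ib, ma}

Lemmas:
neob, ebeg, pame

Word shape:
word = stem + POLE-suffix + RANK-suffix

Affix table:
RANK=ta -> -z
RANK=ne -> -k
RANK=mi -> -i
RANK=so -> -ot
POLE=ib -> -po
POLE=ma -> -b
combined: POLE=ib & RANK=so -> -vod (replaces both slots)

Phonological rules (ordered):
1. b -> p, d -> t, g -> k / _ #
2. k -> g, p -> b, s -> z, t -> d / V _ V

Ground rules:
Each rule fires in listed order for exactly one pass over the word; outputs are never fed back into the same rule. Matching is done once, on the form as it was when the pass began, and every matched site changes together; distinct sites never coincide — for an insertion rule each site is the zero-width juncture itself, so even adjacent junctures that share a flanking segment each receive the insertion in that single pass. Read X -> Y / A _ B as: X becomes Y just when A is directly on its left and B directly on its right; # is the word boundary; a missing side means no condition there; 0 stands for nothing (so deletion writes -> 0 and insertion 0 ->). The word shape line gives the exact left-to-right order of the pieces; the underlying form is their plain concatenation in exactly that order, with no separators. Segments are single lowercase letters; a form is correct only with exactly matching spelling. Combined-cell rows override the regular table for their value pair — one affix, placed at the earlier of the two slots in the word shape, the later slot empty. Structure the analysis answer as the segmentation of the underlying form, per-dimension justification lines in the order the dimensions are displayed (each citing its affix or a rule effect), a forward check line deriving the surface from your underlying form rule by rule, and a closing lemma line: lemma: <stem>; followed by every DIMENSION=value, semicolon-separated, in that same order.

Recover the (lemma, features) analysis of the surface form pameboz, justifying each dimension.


underlying: pame-po-z
RANK=ta - signalled by the affix -z
POLE=ib - signalled by the affix -po
check: pamepoz -> pamepoz -> pameboz
lemma: pame; RANK=ta; POLE=ib


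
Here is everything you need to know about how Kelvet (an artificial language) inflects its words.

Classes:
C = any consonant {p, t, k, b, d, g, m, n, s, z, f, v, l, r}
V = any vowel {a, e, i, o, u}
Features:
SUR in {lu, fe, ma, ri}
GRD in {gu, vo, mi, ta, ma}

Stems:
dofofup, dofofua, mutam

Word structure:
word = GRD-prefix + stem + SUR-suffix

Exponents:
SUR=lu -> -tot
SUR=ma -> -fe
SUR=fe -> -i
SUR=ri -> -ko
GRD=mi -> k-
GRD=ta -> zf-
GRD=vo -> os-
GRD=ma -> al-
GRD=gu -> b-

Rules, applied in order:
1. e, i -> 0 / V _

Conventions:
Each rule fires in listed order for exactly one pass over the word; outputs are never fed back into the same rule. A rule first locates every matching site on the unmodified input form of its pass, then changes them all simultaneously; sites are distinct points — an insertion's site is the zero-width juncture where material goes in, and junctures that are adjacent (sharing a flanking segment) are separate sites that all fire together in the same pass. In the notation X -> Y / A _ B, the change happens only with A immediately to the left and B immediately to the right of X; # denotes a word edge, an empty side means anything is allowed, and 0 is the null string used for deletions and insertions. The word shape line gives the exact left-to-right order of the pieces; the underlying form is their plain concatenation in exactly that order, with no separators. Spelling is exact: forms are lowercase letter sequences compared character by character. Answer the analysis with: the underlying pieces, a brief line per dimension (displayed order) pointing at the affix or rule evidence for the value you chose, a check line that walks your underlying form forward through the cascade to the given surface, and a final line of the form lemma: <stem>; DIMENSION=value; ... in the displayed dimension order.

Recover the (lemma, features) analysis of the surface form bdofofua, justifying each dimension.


underlying: b-dofofua-i
SUR=fe - signalled by the affix -i
GRD=gu - signalled by the affix b-
check: bdofofuai -> bdofofua
lemma: dofofua; SUR=fe; GRD=gu


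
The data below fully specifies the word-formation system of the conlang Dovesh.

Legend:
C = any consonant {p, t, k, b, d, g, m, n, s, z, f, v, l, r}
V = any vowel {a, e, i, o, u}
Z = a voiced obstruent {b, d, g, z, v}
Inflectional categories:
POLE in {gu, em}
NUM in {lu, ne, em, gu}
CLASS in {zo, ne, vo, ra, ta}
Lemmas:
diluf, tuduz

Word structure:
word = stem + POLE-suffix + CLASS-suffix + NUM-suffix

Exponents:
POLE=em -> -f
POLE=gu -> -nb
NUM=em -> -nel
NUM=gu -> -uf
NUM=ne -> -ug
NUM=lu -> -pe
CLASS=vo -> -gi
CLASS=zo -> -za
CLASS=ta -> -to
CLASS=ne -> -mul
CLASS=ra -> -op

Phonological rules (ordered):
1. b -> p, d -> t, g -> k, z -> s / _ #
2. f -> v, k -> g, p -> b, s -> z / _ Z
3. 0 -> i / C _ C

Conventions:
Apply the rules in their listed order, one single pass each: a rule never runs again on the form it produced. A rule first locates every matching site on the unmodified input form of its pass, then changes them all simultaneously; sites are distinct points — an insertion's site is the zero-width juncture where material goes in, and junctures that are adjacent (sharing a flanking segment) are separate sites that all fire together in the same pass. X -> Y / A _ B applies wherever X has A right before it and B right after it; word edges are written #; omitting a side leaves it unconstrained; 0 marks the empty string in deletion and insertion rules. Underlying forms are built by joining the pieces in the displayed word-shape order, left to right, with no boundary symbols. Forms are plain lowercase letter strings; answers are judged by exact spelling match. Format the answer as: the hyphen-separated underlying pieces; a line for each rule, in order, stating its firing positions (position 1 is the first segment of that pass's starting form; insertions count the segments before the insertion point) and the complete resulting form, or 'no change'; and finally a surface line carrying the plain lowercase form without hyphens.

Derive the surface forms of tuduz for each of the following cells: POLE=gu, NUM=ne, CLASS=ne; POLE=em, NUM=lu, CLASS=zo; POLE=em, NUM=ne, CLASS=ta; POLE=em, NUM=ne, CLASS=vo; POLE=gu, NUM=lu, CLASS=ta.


cell POLE=gu, NUM=ne, CLASS=ne:
underlying: tuduz-nb-mul-ug
1. b -> p, d -> t, g -> k, z -> s / _ #: fires at position(s) 12: tuduznbmuluk
2. f -> v, k -> g, p -> b, s -> z / _ Z: no change
3. 0 -> i / C _ C: inserts after position(s) 5, 6, 7: tuduzinibimuluk
surface: tuduzinibimuluk

cell POLE=em, NUM=lu, CLASS=zo:
underlying: tuduz-f-za-pe
1. b -> p, d -> t, g -> k, z -> s / _ #: no change
2. f -> v, k -> g, p -> b, s -> z / _ Z: fires at position(s) 6: tuduzvzape
3. 0 -> i / C _ C: inserts after position(s) 5, 6: tuduzivizape
surface: tuduzivizape

cell POLE=em, NUM=ne, CLASS=ta:
underlying: tuduz-f-to-ug
1. b -> p, d -> t, g -> k, z -> s / _ #: fires at position(s) 10: tuduzftouk
2. f -> v, k -> g, p -> b, s -> z / _ Z: no change
3. 0 -> i / C _ C: inserts after position(s) 5, 6: tuduzifitouk
surface: tuduzifitouk

cell POLE=em, NUM=ne, CLASS=vo:
underlying: tuduz-f-gi-ug
1. b -> p, d -> t, g -> k, z -> s / _ #: fires at position(s) 10: tuduzfgiuk
2. f -> v, k -> g, p -> b, s -> z / _ Z: fires at position(s) 6: tuduzvgiuk
3. 0 -> i / C _ C: inserts after position(s) 5, 6: tuduzivigiuk
surface: tuduzivigiuk

cell POLE=gu, NUM=lu, CLASS=ta:
underlying: tuduz-nb-to-pe
1. b -> p, d -> t, g -> k, z -> s / _ #: no change
2. f -> v, k -> g, p -> b, s -> z / _ Z: no change
3. 0 -> i / C _ C: inserts after position(s) 5, 6, 7: tuduzinibitope
surface: tuduzinibitope


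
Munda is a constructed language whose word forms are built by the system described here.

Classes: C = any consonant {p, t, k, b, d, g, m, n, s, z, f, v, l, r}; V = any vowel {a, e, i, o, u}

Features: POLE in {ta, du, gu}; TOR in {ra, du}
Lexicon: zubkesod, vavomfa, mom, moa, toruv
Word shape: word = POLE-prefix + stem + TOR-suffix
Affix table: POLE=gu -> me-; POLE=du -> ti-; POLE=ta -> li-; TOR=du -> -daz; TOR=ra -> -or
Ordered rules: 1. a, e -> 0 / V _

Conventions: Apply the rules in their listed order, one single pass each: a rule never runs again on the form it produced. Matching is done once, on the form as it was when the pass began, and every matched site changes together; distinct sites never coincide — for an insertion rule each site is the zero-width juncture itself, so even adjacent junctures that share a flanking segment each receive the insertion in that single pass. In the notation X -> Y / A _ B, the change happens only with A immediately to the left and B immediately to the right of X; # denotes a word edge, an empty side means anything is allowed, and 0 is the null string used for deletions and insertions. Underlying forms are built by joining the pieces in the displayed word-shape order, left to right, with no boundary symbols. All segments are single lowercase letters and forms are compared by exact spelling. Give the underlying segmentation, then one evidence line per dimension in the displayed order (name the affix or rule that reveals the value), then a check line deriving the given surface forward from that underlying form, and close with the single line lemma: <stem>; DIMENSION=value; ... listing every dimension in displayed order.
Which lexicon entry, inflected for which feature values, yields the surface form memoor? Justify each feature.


underlying: me-moa-or
POLE=gu - signalled by the affix me-
TOR=ra - signalled by the affix -or
check: memoaor -> memoor
lemma: moa; POLE=gu; TOR=ra


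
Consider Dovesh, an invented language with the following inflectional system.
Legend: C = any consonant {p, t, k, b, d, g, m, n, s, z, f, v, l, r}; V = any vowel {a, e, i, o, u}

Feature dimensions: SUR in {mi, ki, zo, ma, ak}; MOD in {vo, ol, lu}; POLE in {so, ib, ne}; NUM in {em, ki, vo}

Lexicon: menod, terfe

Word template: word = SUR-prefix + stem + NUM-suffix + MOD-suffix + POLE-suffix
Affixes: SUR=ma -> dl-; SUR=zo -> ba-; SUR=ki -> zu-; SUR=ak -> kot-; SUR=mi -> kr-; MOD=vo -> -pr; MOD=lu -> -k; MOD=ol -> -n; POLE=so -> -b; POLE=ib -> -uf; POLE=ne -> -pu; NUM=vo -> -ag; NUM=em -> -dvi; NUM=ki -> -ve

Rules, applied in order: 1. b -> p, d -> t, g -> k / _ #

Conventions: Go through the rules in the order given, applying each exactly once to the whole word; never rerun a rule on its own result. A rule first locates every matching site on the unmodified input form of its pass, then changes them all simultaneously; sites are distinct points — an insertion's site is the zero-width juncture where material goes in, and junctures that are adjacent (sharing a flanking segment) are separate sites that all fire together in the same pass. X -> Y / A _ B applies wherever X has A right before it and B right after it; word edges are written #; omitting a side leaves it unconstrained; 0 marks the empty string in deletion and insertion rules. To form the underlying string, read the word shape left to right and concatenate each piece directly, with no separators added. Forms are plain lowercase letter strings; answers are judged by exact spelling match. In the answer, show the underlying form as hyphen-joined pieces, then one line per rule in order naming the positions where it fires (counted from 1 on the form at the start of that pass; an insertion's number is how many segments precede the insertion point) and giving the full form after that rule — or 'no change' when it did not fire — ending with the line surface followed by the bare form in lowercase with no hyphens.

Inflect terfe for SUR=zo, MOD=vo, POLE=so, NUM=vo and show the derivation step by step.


underlying: ba-terfe-ag-pr-b
1. b -> p, d -> t, g -> k / _ #: fires at position(s) 12: baterfeagprp
surface: baterfeagprp


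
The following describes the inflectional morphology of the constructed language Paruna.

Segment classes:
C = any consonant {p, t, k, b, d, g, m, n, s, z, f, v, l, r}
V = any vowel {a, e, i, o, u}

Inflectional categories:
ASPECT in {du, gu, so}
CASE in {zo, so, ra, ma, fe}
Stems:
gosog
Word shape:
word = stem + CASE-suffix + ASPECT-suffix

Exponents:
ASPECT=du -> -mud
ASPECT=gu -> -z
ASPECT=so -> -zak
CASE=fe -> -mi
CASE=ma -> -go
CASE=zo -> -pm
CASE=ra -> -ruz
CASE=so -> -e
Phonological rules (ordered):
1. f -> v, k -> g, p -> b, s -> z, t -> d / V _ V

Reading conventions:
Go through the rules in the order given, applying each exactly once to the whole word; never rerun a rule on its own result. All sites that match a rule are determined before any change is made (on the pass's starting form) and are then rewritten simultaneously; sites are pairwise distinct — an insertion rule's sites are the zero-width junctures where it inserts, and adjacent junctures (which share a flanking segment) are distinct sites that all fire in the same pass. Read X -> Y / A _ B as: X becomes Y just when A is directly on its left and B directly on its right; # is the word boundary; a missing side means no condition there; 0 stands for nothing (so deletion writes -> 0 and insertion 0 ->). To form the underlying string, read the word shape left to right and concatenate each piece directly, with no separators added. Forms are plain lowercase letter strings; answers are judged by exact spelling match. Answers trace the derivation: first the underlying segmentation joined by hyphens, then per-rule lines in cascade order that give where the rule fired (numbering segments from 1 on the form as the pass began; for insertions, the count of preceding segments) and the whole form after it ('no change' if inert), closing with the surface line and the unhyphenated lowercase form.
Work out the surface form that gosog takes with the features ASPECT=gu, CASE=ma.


underlying: gosog-go-z
1. f -> v, k -> g, p -> b, s -> z, t -> d / V _ V: fires at position(s) 3: gozoggoz
surface: gozoggoz


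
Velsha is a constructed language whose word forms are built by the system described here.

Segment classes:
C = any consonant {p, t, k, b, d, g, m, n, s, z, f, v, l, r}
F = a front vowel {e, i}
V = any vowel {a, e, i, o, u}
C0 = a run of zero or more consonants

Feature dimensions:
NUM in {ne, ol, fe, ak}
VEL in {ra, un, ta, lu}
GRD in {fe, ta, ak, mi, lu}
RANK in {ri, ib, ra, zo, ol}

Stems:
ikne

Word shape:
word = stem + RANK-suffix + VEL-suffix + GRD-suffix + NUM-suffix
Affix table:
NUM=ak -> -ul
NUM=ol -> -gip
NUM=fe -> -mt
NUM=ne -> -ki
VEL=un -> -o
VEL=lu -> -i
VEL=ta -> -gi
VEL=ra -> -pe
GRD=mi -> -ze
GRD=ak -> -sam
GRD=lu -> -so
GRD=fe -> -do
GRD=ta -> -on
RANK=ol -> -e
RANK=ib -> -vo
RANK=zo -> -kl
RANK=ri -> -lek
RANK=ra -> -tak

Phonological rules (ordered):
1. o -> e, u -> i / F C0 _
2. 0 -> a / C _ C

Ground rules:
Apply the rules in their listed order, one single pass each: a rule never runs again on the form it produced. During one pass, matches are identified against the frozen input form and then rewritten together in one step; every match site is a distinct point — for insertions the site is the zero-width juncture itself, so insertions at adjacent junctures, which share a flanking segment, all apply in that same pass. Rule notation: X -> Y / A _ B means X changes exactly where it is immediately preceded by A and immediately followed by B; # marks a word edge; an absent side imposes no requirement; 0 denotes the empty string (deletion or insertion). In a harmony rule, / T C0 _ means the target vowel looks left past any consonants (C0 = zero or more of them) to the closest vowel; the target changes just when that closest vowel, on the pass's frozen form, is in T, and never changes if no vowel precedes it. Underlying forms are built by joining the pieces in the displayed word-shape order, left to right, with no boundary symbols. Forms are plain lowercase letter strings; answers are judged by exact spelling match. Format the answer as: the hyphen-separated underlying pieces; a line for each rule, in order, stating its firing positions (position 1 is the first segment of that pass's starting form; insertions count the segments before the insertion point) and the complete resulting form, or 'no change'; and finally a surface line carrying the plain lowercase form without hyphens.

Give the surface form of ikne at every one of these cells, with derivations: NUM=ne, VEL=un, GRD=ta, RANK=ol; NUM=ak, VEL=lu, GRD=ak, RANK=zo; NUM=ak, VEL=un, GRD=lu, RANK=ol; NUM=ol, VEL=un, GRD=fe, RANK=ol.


cell NUM=ne, VEL=un, GRD=ta, RANK=ol:
underlying: ikne-e-o-on-ki
1. o -> e, u -> i / F C0 _: fires at position(s) 6: ikneeeonki
2. 0 -> a / C _ C: inserts after position(s) 2, 8: ikaneeeonaki
surface: ikaneeeonaki

cell NUM=ak, VEL=lu, GRD=ak, RANK=zo:
underlying: ikne-kl-i-sam-ul
1. o -> e, u -> i / F C0 _: no change
2. 0 -> a / C _ C: inserts after position(s) 2, 5: ikanekalisamul
surface: ikanekalisamul

cell NUM=ak, VEL=un, GRD=lu, RANK=ol:
underlying: ikne-e-o-so-ul
1. o -> e, u -> i / F C0 _: fires at position(s) 6: ikneeesoul
2. 0 -> a / C _ C: inserts after position(s) 2: ikaneeesoul
surface: ikaneeesoul

cell NUM=ol, VEL=un, GRD=fe, RANK=ol:
underlying: ikne-e-o-do-gip
1. o -> e, u -> i / F C0 _: fires at position(s) 6: ikneeedogip
2. 0 -> a / C _ C: inserts after position(s) 2: ikaneeedogip
surface: ikaneeedogip


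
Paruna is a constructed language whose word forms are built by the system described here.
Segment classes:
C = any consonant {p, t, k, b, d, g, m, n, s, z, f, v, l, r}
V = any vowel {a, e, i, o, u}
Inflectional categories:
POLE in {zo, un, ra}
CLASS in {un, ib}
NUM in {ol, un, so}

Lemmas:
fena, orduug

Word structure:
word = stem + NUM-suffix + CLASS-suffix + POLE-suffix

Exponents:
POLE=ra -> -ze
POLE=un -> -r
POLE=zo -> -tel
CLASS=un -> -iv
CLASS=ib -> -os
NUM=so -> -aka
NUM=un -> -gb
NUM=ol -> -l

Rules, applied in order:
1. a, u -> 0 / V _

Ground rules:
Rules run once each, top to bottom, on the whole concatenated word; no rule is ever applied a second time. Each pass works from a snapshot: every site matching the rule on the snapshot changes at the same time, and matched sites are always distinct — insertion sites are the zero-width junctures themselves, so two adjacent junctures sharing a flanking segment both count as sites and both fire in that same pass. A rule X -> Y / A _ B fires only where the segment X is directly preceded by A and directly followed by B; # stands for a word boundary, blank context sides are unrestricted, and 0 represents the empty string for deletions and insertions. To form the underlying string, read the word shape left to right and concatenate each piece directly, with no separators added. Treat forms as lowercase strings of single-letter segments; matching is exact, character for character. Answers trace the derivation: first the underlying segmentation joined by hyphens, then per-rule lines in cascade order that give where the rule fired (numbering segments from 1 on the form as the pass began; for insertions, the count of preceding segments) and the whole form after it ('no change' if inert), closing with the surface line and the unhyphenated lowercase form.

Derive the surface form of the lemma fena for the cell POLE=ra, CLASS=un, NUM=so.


underlying: fena-aka-iv-ze
1. a, u -> 0 / V _: fires at position(s) 5: fenakaivze
surface: fenakaivze


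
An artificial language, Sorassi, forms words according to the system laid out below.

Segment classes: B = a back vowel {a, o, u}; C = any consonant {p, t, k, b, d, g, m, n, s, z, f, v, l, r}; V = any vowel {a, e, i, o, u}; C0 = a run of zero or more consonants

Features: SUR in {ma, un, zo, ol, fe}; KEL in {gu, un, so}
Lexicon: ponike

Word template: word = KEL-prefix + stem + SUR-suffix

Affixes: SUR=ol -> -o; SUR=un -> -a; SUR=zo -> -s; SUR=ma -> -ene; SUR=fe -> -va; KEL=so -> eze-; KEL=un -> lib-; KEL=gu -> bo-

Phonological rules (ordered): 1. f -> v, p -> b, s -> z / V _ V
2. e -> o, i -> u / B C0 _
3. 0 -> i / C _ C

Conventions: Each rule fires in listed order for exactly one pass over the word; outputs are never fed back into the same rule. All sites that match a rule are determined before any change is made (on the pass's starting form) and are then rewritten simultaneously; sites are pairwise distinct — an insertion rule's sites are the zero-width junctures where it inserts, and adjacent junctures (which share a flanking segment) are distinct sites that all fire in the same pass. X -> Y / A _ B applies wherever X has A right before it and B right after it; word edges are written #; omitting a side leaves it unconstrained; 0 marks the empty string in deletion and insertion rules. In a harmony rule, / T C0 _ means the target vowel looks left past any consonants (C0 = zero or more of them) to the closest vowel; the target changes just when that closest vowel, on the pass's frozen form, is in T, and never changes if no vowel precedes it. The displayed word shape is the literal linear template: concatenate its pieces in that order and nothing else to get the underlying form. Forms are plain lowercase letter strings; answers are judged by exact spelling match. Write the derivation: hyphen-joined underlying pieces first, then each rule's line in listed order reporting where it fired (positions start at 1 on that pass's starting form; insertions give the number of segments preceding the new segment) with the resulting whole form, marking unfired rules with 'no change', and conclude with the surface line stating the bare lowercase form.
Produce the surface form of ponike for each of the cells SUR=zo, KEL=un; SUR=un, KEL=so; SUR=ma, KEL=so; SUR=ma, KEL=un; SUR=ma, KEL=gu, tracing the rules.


cell SUR=zo, KEL=un:
underlying: lib-ponike-s
1. f -> v, p -> b, s -> z / V _ V: no change
2. e -> o, i -> u / B C0 _: fires at position(s) 7: libponukes
3. 0 -> i / C _ C: inserts after position(s) 3: libiponukes
surface: libiponukes

cell SUR=un, KEL=so:
underlying: eze-ponike-a
1. f -> v, p -> b, s -> z / V _ V: fires at position(s) 4: ezebonikea
2. e -> o, i -> u / B C0 _: fires at position(s) 7: ezebonukea
3. 0 -> i / C _ C: no change
surface: ezebonukea

cell SUR=ma, KEL=so:
underlying: eze-ponike-ene
1. f -> v, p -> b, s -> z / V _ V: fires at position(s) 4: ezebonikeene
2. e -> o, i -> u / B C0 _: fires at position(s) 7: ezebonukeene
3. 0 -> i / C _ C: no change
surface: ezebonukeene

cell SUR=ma, KEL=un:
underlying: lib-ponike-ene
1. f -> v, p -> b, s -> z / V _ V: no change
2. e -> o, i -> u / B C0 _: fires at position(s) 7: libponukeene
3. 0 -> i / C _ C: inserts after position(s) 3: libiponukeene
surface: libiponukeene

cell SUR=ma, KEL=gu:
underlying: bo-ponike-ene
1. f -> v, p -> b, s -> z / V _ V: fires at position(s) 3: bobonikeene
2. e -> o, i -> u / B C0 _: fires at position(s) 6: bobonukeene
3. 0 -> i / C _ C: no change
surface: bobonukeene


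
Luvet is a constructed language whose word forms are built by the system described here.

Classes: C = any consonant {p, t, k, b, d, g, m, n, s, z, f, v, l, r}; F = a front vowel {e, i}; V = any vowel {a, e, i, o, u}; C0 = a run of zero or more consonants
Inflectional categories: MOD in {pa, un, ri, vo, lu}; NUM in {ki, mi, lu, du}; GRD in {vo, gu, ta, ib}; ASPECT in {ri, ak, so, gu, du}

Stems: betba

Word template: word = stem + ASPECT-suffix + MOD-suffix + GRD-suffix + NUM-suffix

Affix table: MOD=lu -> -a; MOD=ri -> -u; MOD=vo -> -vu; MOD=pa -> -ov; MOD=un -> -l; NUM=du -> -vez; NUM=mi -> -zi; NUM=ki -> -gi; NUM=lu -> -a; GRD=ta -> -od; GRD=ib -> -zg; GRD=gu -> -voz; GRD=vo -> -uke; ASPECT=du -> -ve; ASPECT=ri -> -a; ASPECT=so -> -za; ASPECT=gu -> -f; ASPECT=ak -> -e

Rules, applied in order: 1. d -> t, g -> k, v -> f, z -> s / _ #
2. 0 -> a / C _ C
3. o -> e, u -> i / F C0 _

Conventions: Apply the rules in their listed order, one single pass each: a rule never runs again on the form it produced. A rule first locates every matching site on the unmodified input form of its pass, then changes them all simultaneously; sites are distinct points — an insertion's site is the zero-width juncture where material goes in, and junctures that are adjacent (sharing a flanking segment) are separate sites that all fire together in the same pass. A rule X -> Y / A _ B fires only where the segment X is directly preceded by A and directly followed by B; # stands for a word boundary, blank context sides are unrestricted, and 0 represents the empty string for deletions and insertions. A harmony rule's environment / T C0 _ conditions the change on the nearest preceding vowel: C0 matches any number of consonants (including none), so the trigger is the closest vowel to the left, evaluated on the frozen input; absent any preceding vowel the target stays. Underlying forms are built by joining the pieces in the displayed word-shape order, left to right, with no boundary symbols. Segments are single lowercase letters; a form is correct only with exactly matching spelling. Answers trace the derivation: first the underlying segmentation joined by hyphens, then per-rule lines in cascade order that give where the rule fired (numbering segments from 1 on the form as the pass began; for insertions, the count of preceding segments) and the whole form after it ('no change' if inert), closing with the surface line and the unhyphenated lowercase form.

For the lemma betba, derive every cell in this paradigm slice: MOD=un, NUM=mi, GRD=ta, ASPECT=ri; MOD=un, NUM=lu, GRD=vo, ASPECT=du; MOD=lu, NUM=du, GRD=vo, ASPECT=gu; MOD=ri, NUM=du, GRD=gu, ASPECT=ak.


cell MOD=un, NUM=mi, GRD=ta, ASPECT=ri:
underlying: betba-a-l-od-zi
1. d -> t, g -> k, v -> f, z -> s / _ #: no change
2. 0 -> a / C _ C: inserts after position(s) 3, 9: betabaalodazi
3. o -> e, u -> i / F C0 _: no change
surface: betabaalodazi

cell MOD=un, NUM=lu, GRD=vo, ASPECT=du:
underlying: betba-ve-l-uke-a
1. d -> t, g -> k, v -> f, z -> s / _ #: no change
2. 0 -> a / C _ C: inserts after position(s) 3: betabavelukea
3. o -> e, u -> i / F C0 _: fires at position(s) 10: betabavelikea
surface: betabavelikea

cell MOD=lu, NUM=du, GRD=vo, ASPECT=gu:
underlying: betba-f-a-uke-vez
1. d -> t, g -> k, v -> f, z -> s / _ #: fires at position(s) 13: betbafaukeves
2. 0 -> a / C _ C: inserts after position(s) 3: betabafaukeves
3. o -> e, u -> i / F C0 _: no change
surface: betabafaukeves

cell MOD=ri, NUM=du, GRD=gu, ASPECT=ak:
underlying: betba-e-u-voz-vez
1. d -> t, g -> k, v -> f, z -> s / _ #: fires at position(s) 13: betbaeuvozves
2. 0 -> a / C _ C: inserts after position(s) 3, 10: betabaeuvozaves
3. o -> e, u -> i / F C0 _: fires at position(s) 8: betabaeivozaves
surface: betabaeivozaves


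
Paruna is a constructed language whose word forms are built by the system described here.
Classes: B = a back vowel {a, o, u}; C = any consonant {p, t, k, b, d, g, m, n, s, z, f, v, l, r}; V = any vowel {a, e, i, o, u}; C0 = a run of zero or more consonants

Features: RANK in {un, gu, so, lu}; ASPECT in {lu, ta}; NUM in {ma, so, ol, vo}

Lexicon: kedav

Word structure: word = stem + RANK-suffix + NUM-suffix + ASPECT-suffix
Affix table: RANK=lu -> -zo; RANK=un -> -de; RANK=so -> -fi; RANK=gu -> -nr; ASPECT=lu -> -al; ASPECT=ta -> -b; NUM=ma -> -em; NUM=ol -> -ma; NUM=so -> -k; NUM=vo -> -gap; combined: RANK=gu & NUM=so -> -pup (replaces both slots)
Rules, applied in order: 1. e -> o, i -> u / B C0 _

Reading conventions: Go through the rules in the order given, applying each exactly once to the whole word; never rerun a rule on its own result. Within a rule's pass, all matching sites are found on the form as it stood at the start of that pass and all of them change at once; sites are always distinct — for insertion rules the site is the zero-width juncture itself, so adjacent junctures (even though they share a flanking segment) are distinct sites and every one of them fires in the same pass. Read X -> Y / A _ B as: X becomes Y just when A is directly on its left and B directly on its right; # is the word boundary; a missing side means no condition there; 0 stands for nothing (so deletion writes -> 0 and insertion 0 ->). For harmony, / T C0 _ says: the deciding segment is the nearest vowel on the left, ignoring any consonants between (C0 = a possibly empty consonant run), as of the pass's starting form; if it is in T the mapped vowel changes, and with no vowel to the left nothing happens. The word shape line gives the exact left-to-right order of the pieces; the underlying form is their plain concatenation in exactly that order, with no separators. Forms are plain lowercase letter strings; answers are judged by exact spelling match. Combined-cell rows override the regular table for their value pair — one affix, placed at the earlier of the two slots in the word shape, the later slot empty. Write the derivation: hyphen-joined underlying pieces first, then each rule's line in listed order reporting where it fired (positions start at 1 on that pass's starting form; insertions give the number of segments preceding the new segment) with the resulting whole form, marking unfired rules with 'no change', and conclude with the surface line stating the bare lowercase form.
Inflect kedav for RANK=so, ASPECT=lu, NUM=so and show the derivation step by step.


underlying: kedav-fi-k-al
1. e -> o, i -> u / B C0 _: fires at position(s) 7: kedavfukal
surface: kedavfukal


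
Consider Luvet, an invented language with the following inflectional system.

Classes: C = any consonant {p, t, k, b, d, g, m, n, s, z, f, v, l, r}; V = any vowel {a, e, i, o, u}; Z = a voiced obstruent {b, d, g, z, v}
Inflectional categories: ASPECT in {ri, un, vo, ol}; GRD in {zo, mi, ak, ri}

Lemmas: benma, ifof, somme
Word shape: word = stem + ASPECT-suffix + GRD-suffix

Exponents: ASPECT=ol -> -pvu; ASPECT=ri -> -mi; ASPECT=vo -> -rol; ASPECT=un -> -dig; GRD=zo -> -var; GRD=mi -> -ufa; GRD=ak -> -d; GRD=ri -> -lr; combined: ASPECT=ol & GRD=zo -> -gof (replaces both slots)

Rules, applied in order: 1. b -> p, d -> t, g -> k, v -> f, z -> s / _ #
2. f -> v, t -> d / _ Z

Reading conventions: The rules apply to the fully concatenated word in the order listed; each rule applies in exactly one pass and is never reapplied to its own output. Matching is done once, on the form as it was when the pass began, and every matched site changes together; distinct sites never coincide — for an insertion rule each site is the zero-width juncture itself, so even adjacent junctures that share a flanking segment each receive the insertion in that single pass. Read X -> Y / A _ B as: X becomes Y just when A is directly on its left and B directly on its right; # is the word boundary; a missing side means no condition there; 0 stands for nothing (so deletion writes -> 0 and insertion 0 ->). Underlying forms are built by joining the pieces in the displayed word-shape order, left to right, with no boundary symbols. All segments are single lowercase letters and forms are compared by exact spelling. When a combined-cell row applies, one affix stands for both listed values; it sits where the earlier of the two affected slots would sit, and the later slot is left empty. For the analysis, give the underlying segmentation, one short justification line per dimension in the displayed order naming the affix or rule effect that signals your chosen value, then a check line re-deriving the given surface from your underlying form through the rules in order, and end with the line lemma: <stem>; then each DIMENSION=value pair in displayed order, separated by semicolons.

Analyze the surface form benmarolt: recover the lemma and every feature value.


underlying: benma-rol-d
ASPECT=vo - signalled by the affix -rol
GRD=ak - signalled by the affix -d
check: benmarold -> benmarolt -> benmarolt
lemma: benma; ASPECT=vo; GRD=ak
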